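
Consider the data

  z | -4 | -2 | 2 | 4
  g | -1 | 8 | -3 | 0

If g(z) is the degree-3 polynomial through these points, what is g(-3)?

189/32

Evaluate each Lagrange basis at z = -3:
L_0(-3) = (-1)·(-5)·(-7)/[(-2)·(-6)·(-8)] = 35/96
L_1(-3) = (1)·(-5)·(-7)/[(2)·(-4)·(-6)] = 35/48
L_2(-3) = (1)·(-1)·(-7)/[(6)·(4)·(-2)] = -7/48
L_3(-3) = (1)·(-1)·(-5)/[(8)·(6)·(2)] = 5/96
Sum: (-1)·(35/96) + 8·(35/48) + (-3)·(-7/48) + 0 = 189/32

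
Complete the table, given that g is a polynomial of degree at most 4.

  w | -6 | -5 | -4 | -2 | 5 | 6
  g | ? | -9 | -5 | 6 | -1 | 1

The 5 known values determine g uniquely (degree ≤ 4).
Evaluate each Lagrange basis at w = -6:
L_0(-6) = (-2)·(-4)·(-11)·(-12)/[(-1)·(-3)·(-10)·(-11)] = 16/5
L_1(-6) = (-1)·(-4)·(-11)·(-12)/[(1)·(-2)·(-9)·(-10)] = -44/15
L_2(-6) = (-1)·(-2)·(-11)·(-12)/[(3)·(2)·(-7)·(-8)] = 11/14
L_3(-6) = (-1)·(-2)·(-4)·(-12)/[(10)·(9)·(7)·(-1)] = -16/105
L_4(-6) = (-1)·(-2)·(-4)·(-11)/[(11)·(10)·(8)·(1)] = 1/10
Sum: (-9)·(16/5) + (-5)·(-44/15) + 6·(11/14) + (-1)·(-16/105) + 1·(1/10) = -55/6

-55/6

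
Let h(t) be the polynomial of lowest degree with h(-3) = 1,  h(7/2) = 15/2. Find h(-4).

0

Evaluate each Lagrange basis at t = -4:
L_0(-4) = (-15/2)/[(-13/2)] = 15/13
L_1(-4) = (-1)/[(13/2)] = -2/13
Sum: 1·(15/13) + 15/2·(-2/13) = 0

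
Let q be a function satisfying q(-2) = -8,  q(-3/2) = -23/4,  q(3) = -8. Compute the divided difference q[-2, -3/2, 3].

-1

q[-2,-3/2] = (-23/4 - (-8)) / (-3/2 - (-2)) = 9/2
q[-3/2,3] = (-8 - (-23/4)) / (3 - (-3/2)) = -1/2
q[-2,-3/2,3] = (-1/2 - 9/2) / (3 - (-2)) = -1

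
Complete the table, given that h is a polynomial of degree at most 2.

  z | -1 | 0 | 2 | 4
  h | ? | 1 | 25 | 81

1

The 3 known values determine h uniquely (degree ≤ 2).
L_0(-1) = (-3)·(-5)/[(-2)·(-4)] = 15/8
L_1(-1) = (-1)·(-5)/[(2)·(-2)] = -5/4
L_2(-1) = (-1)·(-3)/[(4)·(2)] = 3/8
Sum: 1·(15/8) + 25·(-5/4) + 81·(3/8) = 1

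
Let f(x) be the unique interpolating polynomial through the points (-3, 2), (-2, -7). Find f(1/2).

-59/2

Evaluate each Lagrange basis at x = 1/2:
L_0(1/2) = (5/2)/[(-1)] = -5/2
L_1(1/2) = (7/2)/[(1)] = 7/2
Sum: 2·(-5/2) + (-7)·(7/2) = -59/2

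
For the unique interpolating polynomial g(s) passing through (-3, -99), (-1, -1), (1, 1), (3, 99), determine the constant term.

0

Build the Lagrange basis polynomials:
L_0(s) = (s + 1)(s - 1)(s - 3) / [-48] = -(1/48)s^3 + (1/16)s^2 + (1/48)s - 1/16
L_1(s) = (s + 3)(s - 1)(s - 3) / [16] = (1/16)s^3 - (1/16)s^2 - (9/16)s + 9/16
L_2(s) = (s + 3)(s + 1)(s - 3) / [-16] = -(1/16)s^3 - (1/16)s^2 + (9/16)s + 9/16
L_3(s) = (s + 3)(s + 1)(s - 1) / [48] = (1/48)s^3 + (1/16)s^2 - (1/48)s - 1/16
g(s) = (-99)·L_0 + (-1)·L_1 + 1·L_2 + 99·L_3
Only the constant term is needed; take it from each L_i and combine:
(-99)·(-1/16) + (-1)·(9/16) + 1·(9/16) + 99·(-1/16) = 0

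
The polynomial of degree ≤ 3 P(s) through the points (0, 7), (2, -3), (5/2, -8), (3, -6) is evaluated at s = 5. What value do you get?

L_0(5) = (3)·(5/2)·(2)/[(-2)·(-5/2)·(-3)] = -1
L_1(5) = (5)·(5/2)·(2)/[(2)·(-1/2)·(-1)] = 25
L_2(5) = (5)·(3)·(2)/[(5/2)·(1/2)·(-1/2)] = -48
L_3(5) = (5)·(3)·(5/2)/[(3)·(1)·(1/2)] = 25
Sum: 7·(-1) + (-3)·(25) + (-8)·(-48) + (-6)·(25) = 152

152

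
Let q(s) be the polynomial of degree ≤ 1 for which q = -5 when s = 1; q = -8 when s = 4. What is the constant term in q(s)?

Build the Lagrange basis polynomials:
L_0(s) = (s - 4) / [-3] = -(1/3)s + 4/3
L_1(s) = (s - 1) / [3] = (1/3)s - 1/3
q(s) = (-5)·L_0 + (-8)·L_1
Only the constant term is needed; take it from each L_i and combine:
(-5)·(4/3) + (-8)·(-1/3) = -4

-4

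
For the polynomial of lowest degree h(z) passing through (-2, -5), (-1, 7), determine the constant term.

19

L_0(z) = (z + 1) / [-1] = -z - 1
L_1(z) = (z + 2) / [1] = z + 2
h(z) = (-5)·L_0 + 7·L_1
Only the constant term is needed; take it from each L_i and combine:
(-5)·(-1) + 7·(2) = 19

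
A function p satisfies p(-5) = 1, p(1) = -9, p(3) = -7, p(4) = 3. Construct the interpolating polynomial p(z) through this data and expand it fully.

p(z) = (8/27)z^3 + (17/27)z^2 - (145/27)z - 41/9

Build the Lagrange basis polynomials:
L_0(z) = (z - 1)(z - 3)(z - 4) / [-432] = -(1/432)z^3 + (1/54)z^2 - (19/432)z + 1/36
L_1(z) = (z + 5)(z - 3)(z - 4) / [36] = (1/36)z^3 - (1/18)z^2 - (23/36)z + 5/3
L_2(z) = (z + 5)(z - 1)(z - 4) / [-16] = -(1/16)z^3 + (21/16)z - 5/4
L_3(z) = (z + 5)(z - 1)(z - 3) / [27] = (1/27)z^3 + (1/27)z^2 - (17/27)z + 5/9
p(z) = 1·L_0 + (-9)·L_1 + (-7)·L_2 + 3·L_3
  1·L_0(z) = -(1/432)z^3 + (1/54)z^2 - (19/432)z + 1/36
  (-9)·L_1(z) = -(1/4)z^3 + (1/2)z^2 + (23/4)z - 15
  (-7)·L_2(z) = (7/16)z^3 - (147/16)z + 35/4
  3·L_3(z) = (1/9)z^3 + (1/9)z^2 - (17/9)z + 5/3
Adding term by term: (8/27)z^3 + (17/27)z^2 - (145/27)z - 41/9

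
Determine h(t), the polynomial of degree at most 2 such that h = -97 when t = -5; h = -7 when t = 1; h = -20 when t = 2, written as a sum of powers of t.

Newton's divided differences:
h[-5,1] = (-7 - (-97)) / (1 - (-5)) = 15
h[1,2] = (-20 - (-7)) / (2 - 1) = -13
h[-5,1,2] = (-13 - 15) / (2 - (-5)) = -4
h(t) = -97 + 15·(t + 5) + (-4)·(t + 5)(t - 1)
Expanding: h(t) = -4t^2 - t - 2

h(t) = -4t^2 - t - 2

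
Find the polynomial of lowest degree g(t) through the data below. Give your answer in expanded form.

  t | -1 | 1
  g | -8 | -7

g(t) = (1/2)t - 15/2

Build the Lagrange basis polynomials:
L_0(t) = (t - 1) / [-2] = -(1/2)t + 1/2
L_1(t) = (t + 1) / [2] = (1/2)t + 1/2
g(t) = (-8)·L_0 + (-7)·L_1
  (-8)·L_0(t) = 4t - 4
  (-7)·L_1(t) = -(7/2)t - 7/2
Adding term by term: (1/2)t - 15/2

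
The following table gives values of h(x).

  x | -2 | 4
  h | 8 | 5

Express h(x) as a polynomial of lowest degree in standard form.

L_0(x) = (x - 4) / [-6] = -(1/6)x + 2/3
L_1(x) = (x + 2) / [6] = (1/6)x + 1/3
h(x) = 8·L_0 + 5·L_1
  8·L_0(x) = -(4/3)x + 16/3
  5·L_1(x) = (5/6)x + 5/3
Adding term by term: -(1/2)x + 7

h(x) = -(1/2)x + 7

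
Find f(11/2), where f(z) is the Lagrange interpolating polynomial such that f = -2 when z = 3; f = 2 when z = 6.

Evaluate each Lagrange basis at z = 11/2:
L_0(11/2) = (-1/2)/[(-3)] = 1/6
L_1(11/2) = (5/2)/[(3)] = 5/6
Sum: (-2)·(1/6) + 2·(5/6) = 4/3

4/3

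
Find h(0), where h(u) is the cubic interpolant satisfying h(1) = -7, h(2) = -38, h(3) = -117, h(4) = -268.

0

L_0(0) = (-2)·(-3)·(-4)/[(-1)·(-2)·(-3)] = 4
L_1(0) = (-1)·(-3)·(-4)/[(1)·(-1)·(-2)] = -6
L_2(0) = (-1)·(-2)·(-4)/[(2)·(1)·(-1)] = 4
L_3(0) = (-1)·(-2)·(-3)/[(3)·(2)·(1)] = -1
Sum: (-7)·(4) + (-38)·(-6) + (-117)·(4) + (-268)·(-1) = 0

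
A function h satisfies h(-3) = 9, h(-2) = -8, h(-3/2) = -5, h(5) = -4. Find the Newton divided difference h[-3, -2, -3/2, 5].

h[-3,-2] = (-8 - 9) / (-2 - (-3)) = -17
h[-2,-3/2] = (-5 - (-8)) / (-3/2 - (-2)) = 6
h[-3/2,5] = (-4 - (-5)) / (5 - (-3/2)) = 2/13
h[-3,-2,-3/2] = (6 - (-17)) / (-3/2 - (-3)) = 46/3
h[-2,-3/2,5] = (2/13 - 6) / (5 - (-2)) = -76/91
h[-3,-2,-3/2,5] = (-76/91 - 46/3) / (5 - (-3)) = -2207/1092

-2207/1092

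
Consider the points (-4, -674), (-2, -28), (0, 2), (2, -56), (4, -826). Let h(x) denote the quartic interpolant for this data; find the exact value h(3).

Evaluate each Lagrange basis at x = 3:
L_0(3) = (5)·(3)·(1)·(-1)/[(-2)·(-4)·(-6)·(-8)] = -5/128
L_1(3) = (7)·(3)·(1)·(-1)/[(2)·(-2)·(-4)·(-6)] = 7/32
L_2(3) = (7)·(5)·(1)·(-1)/[(4)·(2)·(-2)·(-4)] = -35/64
L_3(3) = (7)·(5)·(3)·(-1)/[(6)·(4)·(2)·(-2)] = 35/32
L_4(3) = (7)·(5)·(3)·(1)/[(8)·(6)·(4)·(2)] = 35/128
Sum: (-674)·(-5/128) + (-28)·(7/32) + 2·(-35/64) + (-56)·(35/32) + (-826)·(35/128) = -268

-268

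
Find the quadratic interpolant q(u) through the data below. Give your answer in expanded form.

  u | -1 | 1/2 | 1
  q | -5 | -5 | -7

q(u) = -2u^2 - u - 4

Build the Lagrange basis polynomials:
L_0(u) = (u - 1/2)(u - 1) / [3] = (1/3)u^2 - (1/2)u + 1/6
L_1(u) = (u + 1)(u - 1) / [-3/4] = -(4/3)u^2 + 4/3
L_2(u) = (u + 1)(u - 1/2) / [1] = u^2 + (1/2)u - 1/2
q(u) = (-5)·L_0 + (-5)·L_1 + (-7)·L_2
  (-5)·L_0(u) = -(5/3)u^2 + (5/2)u - 5/6
  (-5)·L_1(u) = (20/3)u^2 - 20/3
  (-7)·L_2(u) = -7u^2 - (7/2)u + 7/2
Adding term by term: -2u^2 - u - 4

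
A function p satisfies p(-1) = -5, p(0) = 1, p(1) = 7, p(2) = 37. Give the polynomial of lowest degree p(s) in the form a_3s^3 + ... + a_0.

p(s) = 4s^3 + 2s + 1

Newton's divided differences:
p[-1,0] = (1 - (-5)) / (0 - (-1)) = 6
p[0,1] = (7 - 1) / (1 - 0) = 6
p[1,2] = (37 - 7) / (2 - 1) = 30
p[-1,0,1] = (6 - 6) / (1 - (-1)) = 0
p[0,1,2] = (30 - 6) / (2 - 0) = 12
p[-1,0,1,2] = (12 - 0) / (2 - (-1)) = 4
p(s) = -5 + 6·(s + 1) + 4·(s + 1)s(s - 1)
Expanding: p(s) = 4s^3 + 2s + 1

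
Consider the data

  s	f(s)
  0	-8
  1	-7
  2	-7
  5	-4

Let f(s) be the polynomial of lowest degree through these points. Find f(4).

-32/5

Evaluate each Lagrange basis at s = 4:
L_0(4) = (3)·(2)·(-1)/[(-1)·(-2)·(-5)] = 3/5
L_1(4) = (4)·(2)·(-1)/[(1)·(-1)·(-4)] = -2
L_2(4) = (4)·(3)·(-1)/[(2)·(1)·(-3)] = 2
L_3(4) = (4)·(3)·(2)/[(5)·(4)·(3)] = 2/5
Sum: (-8)·(3/5) + (-7)·(-2) + (-7)·(2) + (-4)·(2/5) = -32/5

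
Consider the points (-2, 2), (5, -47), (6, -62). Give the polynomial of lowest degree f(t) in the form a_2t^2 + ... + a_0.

Newton's divided differences:
f[-2,5] = (-47 - 2) / (5 - (-2)) = -7
f[5,6] = (-62 - (-47)) / (6 - 5) = -15
f[-2,5,6] = (-15 - (-7)) / (6 - (-2)) = -1
f(t) = 2 + (-7)·(t + 2) + (-1)·(t + 2)(t - 5)
Expanding: f(t) = -t^2 - 4t - 2

f(t) = -t^2 - 4t - 2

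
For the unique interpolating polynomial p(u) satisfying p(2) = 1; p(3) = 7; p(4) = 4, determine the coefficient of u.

Build the Lagrange basis polynomials:
L_0(u) = (u - 3)(u - 4) / [2] = (1/2)u^2 - (7/2)u + 6
L_1(u) = (u - 2)(u - 4) / [-1] = -u^2 + 6u - 8
L_2(u) = (u - 2)(u - 3) / [2] = (1/2)u^2 - (5/2)u + 3
p(u) = 1·L_0 + 7·L_1 + 4·L_2
Only the coefficient of u is needed; take it from each L_i and combine:
1·(-7/2) + 7·(6) + 4·(-5/2) = 57/2

57/2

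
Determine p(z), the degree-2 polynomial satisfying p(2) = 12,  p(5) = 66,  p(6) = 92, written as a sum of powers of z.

p(z) = 2z^2 + 4z - 4

Build the Lagrange basis polynomials:
L_0(z) = (z - 5)(z - 6) / [12] = (1/12)z^2 - (11/12)z + 5/2
L_1(z) = (z - 2)(z - 6) / [-3] = -(1/3)z^2 + (8/3)z - 4
L_2(z) = (z - 2)(z - 5) / [4] = (1/4)z^2 - (7/4)z + 5/2
p(z) = 12·L_0 + 66·L_1 + 92·L_2
  12·L_0(z) = z^2 - 11z + 30
  66·L_1(z) = -22z^2 + 176z - 264
  92·L_2(z) = 23z^2 - 161z + 230
Adding term by term: 2z^2 + 4z - 4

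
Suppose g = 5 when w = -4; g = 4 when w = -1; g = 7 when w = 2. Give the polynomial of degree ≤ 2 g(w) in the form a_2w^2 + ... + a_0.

Build the Lagrange basis polynomials:
L_0(w) = (w + 1)(w - 2) / [18] = (1/18)w^2 - (1/18)w - 1/9
L_1(w) = (w + 4)(w - 2) / [-9] = -(1/9)w^2 - (2/9)w + 8/9
L_2(w) = (w + 4)(w + 1) / [18] = (1/18)w^2 + (5/18)w + 2/9
g(w) = 5·L_0 + 4·L_1 + 7·L_2
  5·L_0(w) = (5/18)w^2 - (5/18)w - 5/9
  4·L_1(w) = -(4/9)w^2 - (8/9)w + 32/9
  7·L_2(w) = (7/18)w^2 + (35/18)w + 14/9
Adding term by term: (2/9)w^2 + (7/9)w + 41/9

g(w) = (2/9)w^2 + (7/9)w + 41/9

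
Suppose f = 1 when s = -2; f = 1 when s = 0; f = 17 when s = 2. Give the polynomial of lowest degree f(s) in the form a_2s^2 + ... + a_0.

f(s) = 2s^2 + 4s + 1

Newton's divided differences:
f[-2,0] = (1 - 1) / (0 - (-2)) = 0
f[0,2] = (17 - 1) / (2 - 0) = 8
f[-2,0,2] = (8 - 0) / (2 - (-2)) = 2
f(s) = 1 + 2·(s + 2)s
Expanding: f(s) = 2s^2 + 4s + 1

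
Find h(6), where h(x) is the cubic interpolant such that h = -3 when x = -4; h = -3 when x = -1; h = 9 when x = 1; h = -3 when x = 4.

Evaluate each Lagrange basis at x = 6:
L_0(6) = (7)·(5)·(2)/[(-3)·(-5)·(-8)] = -7/12
L_1(6) = (10)·(5)·(2)/[(3)·(-2)·(-5)] = 10/3
L_2(6) = (10)·(7)·(2)/[(5)·(2)·(-3)] = -14/3
L_3(6) = (10)·(7)·(5)/[(8)·(5)·(3)] = 35/12
Sum: (-3)·(-7/12) + (-3)·(10/3) + 9·(-14/3) + (-3)·(35/12) = -59

-59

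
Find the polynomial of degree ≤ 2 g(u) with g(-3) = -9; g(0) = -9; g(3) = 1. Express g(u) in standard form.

g(u) = (5/9)u^2 + (5/3)u - 9

Build the Lagrange basis polynomials:
L_0(u) = u(u - 3) / [18] = (1/18)u^2 - (1/6)u
L_1(u) = (u + 3)(u - 3) / [-9] = -(1/9)u^2 + 1
L_2(u) = (u + 3)u / [18] = (1/18)u^2 + (1/6)u
g(u) = (-9)·L_0 + (-9)·L_1 + 1·L_2
  (-9)·L_0(u) = -(1/2)u^2 + (3/2)u
  (-9)·L_1(u) = u^2 - 9
  1·L_2(u) = (1/18)u^2 + (1/6)u
Adding term by term: (5/9)u^2 + (5/3)u - 9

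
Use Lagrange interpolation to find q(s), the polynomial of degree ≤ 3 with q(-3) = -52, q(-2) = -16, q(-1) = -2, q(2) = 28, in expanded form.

L_0(s) = (s + 2)(s + 1)(s - 2) / [-10] = -(1/10)s^3 - (1/10)s^2 + (2/5)s + 2/5
L_1(s) = (s + 3)(s + 1)(s - 2) / [4] = (1/4)s^3 + (1/2)s^2 - (5/4)s - 3/2
L_2(s) = (s + 3)(s + 2)(s - 2) / [-6] = -(1/6)s^3 - (1/2)s^2 + (2/3)s + 2
L_3(s) = (s + 3)(s + 2)(s + 1) / [60] = (1/60)s^3 + (1/10)s^2 + (11/60)s + 1/10
q(s) = (-52)·L_0 + (-16)·L_1 + (-2)·L_2 + 28·L_3
  (-52)·L_0(s) = (26/5)s^3 + (26/5)s^2 - (104/5)s - 104/5
  (-16)·L_1(s) = -4s^3 - 8s^2 + 20s + 24
  (-2)·L_2(s) = (1/3)s^3 + s^2 - (4/3)s - 4
  28·L_3(s) = (7/15)s^3 + (14/5)s^2 + (77/15)s + 14/5
Adding term by term: 2s^3 + s^2 + 3s + 2

q(s) = 2s^3 + s^2 + 3s + 2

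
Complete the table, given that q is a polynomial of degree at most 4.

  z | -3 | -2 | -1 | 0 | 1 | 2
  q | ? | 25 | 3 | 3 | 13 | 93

153

The 5 known values determine q uniquely (degree ≤ 4).
Evaluate each Lagrange basis at z = -3:
L_0(-3) = (-2)·(-3)·(-4)·(-5)/[(-1)·(-2)·(-3)·(-4)] = 5
L_1(-3) = (-1)·(-3)·(-4)·(-5)/[(1)·(-1)·(-2)·(-3)] = -10
L_2(-3) = (-1)·(-2)·(-4)·(-5)/[(2)·(1)·(-1)·(-2)] = 10
L_3(-3) = (-1)·(-2)·(-3)·(-5)/[(3)·(2)·(1)·(-1)] = -5
L_4(-3) = (-1)·(-2)·(-3)·(-4)/[(4)·(3)·(2)·(1)] = 1
Sum: 25·(5) + 3·(-10) + 3·(10) + 13·(-5) + 93·(1) = 153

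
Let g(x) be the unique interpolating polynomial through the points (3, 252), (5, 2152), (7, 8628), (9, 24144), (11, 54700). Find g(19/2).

Evaluate each Lagrange basis at x = 19/2:
L_0(19/2) = (9/2)·(5/2)·(1/2)·(-3/2)/[(-2)·(-4)·(-6)·(-8)] = -45/2048
L_1(19/2) = (13/2)·(5/2)·(1/2)·(-3/2)/[(2)·(-2)·(-4)·(-6)] = 65/512
L_2(19/2) = (13/2)·(9/2)·(1/2)·(-3/2)/[(4)·(2)·(-2)·(-4)] = -351/1024
L_3(19/2) = (13/2)·(9/2)·(5/2)·(-3/2)/[(6)·(4)·(2)·(-2)] = 585/512
L_4(19/2) = (13/2)·(9/2)·(5/2)·(1/2)/[(8)·(6)·(4)·(2)] = 195/2048
Sum: 252·(-45/2048) + 2152·(65/512) + 8628·(-351/1024) + 24144·(585/512) + 54700·(195/2048) = 240839/8

240839/8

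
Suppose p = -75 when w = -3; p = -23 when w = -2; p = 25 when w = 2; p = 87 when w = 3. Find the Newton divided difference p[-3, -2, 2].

-8

p[-3,-2] = (-23 - (-75)) / (-2 - (-3)) = 52
p[-2,2] = (25 - (-23)) / (2 - (-2)) = 12
p[-3,-2,2] = (12 - 52) / (2 - (-3)) = -8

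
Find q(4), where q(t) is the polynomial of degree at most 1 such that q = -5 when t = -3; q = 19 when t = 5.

16

L_0(4) = (-1)/[(-8)] = 1/8
L_1(4) = (7)/[(8)] = 7/8
Sum: (-5)·(1/8) + 19·(7/8) = 16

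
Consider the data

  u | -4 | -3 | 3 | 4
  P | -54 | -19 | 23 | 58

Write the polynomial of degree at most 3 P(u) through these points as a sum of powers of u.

Build the Lagrange basis polynomials:
L_0(u) = (u + 3)(u - 3)(u - 4) / [-56] = -(1/56)u^3 + (1/14)u^2 + (9/56)u - 9/14
L_1(u) = (u + 4)(u - 3)(u - 4) / [42] = (1/42)u^3 - (1/14)u^2 - (8/21)u + 8/7
L_2(u) = (u + 4)(u + 3)(u - 4) / [-42] = -(1/42)u^3 - (1/14)u^2 + (8/21)u + 8/7
L_3(u) = (u + 4)(u + 3)(u - 3) / [56] = (1/56)u^3 + (1/14)u^2 - (9/56)u - 9/14
P(u) = (-54)·L_0 + (-19)·L_1 + 23·L_2 + 58·L_3
  (-54)·L_0(u) = (27/28)u^3 - (27/7)u^2 - (243/28)u + 243/7
  (-19)·L_1(u) = -(19/42)u^3 + (19/14)u^2 + (152/21)u - 152/7
  23·L_2(u) = -(23/42)u^3 - (23/14)u^2 + (184/21)u + 184/7
  58·L_3(u) = (29/28)u^3 + (29/7)u^2 - (261/28)u - 261/7
Adding term by term: u^3 - 2u + 2

P(u) = u^3 - 2u + 2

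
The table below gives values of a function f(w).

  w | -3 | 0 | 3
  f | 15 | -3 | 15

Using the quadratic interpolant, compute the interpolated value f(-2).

Evaluate each Lagrange basis at w = -2:
L_0(-2) = (-2)·(-5)/[(-3)·(-6)] = 5/9
L_1(-2) = (1)·(-5)/[(3)·(-3)] = 5/9
L_2(-2) = (1)·(-2)/[(6)·(3)] = -1/9
Sum: 15·(5/9) + (-3)·(5/9) + 15·(-1/9) = 5

5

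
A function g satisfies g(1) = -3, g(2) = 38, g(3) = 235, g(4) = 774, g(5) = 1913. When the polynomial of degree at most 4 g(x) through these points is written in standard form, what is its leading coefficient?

Build the Lagrange basis polynomials:
L_0(x) = (x - 2)(x - 3)(x - 4)(x - 5) / [24] = (1/24)x^4 - (7/12)x^3 + (71/24)x^2 - (77/12)x + 5
L_1(x) = (x - 1)(x - 3)(x - 4)(x - 5) / [-6] = -(1/6)x^4 + (13/6)x^3 - (59/6)x^2 + (107/6)x - 10
L_2(x) = (x - 1)(x - 2)(x - 4)(x - 5) / [4] = (1/4)x^4 - 3x^3 + (49/4)x^2 - (39/2)x + 10
L_3(x) = (x - 1)(x - 2)(x - 3)(x - 5) / [-6] = -(1/6)x^4 + (11/6)x^3 - (41/6)x^2 + (61/6)x - 5
L_4(x) = (x - 1)(x - 2)(x - 3)(x - 4) / [24] = (1/24)x^4 - (5/12)x^3 + (35/24)x^2 - (25/12)x + 1
g(x) = (-3)·L_0 + 38·L_1 + 235·L_2 + 774·L_3 + 1913·L_4
Only the coefficient of x^4 is needed; take it from each L_i and combine:
(-3)·(1/24) + 38·(-1/6) + 235·(1/4) + 774·(-1/6) + 1913·(1/24) = 3

3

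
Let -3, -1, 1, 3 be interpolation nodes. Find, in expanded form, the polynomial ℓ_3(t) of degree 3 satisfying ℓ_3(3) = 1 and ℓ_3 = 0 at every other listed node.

ℓ_3(t) = (1/48)t^3 + (1/16)t^2 - (1/48)t - 1/16

ℓ_3(t) = (t + 3)(t + 1)(t - 1) / [(6)·(4)·(2)]
       = (t^3 + 3t^2 - t - 3) / (48)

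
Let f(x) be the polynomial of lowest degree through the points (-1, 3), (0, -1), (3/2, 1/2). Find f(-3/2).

13/2

Using Newton's divided-difference form:
f[-1,0] = (-1 - 3) / (0 - (-1)) = -4
f[0,3/2] = (1/2 - (-1)) / (3/2 - 0) = 1
f[-1,0,3/2] = (1 - (-4)) / (3/2 - (-1)) = 2
f(-3/2) = 3 + (-4)·(-1/2) + 2·(-1/2)·(-3/2) = 13/2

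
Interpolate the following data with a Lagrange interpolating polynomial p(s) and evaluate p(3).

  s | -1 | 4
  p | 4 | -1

0

Evaluate each Lagrange basis at s = 3:
L_0(3) = (-1)/[(-5)] = 1/5
L_1(3) = (4)/[(5)] = 4/5
Sum: 4·(1/5) + (-1)·(4/5) = 0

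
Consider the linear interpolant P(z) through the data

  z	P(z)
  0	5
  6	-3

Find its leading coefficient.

The leading coefficient equals the top divided difference P[0,6].
P[0,6] = (-3 - 5) / (6 - 0) = -4/3

-4/3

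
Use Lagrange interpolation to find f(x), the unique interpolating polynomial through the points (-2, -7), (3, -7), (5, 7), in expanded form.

L_0(x) = (x - 3)(x - 5) / [35] = (1/35)x^2 - (8/35)x + 3/7
L_1(x) = (x + 2)(x - 5) / [-10] = -(1/10)x^2 + (3/10)x + 1
L_2(x) = (x + 2)(x - 3) / [14] = (1/14)x^2 - (1/14)x - 3/7
f(x) = (-7)·L_0 + (-7)·L_1 + 7·L_2
  (-7)·L_0(x) = -(1/5)x^2 + (8/5)x - 3
  (-7)·L_1(x) = (7/10)x^2 - (21/10)x - 7
  7·L_2(x) = (1/2)x^2 - (1/2)x - 3
Adding term by term: x^2 - x - 13

f(x) = x^2 - x - 13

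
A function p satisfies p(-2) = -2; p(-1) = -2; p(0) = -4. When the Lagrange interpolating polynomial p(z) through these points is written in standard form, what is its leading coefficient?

The leading coefficient equals the top divided difference p[-2,-1,0].
p[-2,-1] = (-2 - (-2)) / (-1 - (-2)) = 0
p[-1,0] = (-4 - (-2)) / (0 - (-1)) = -2
p[-2,-1,0] = (-2 - 0) / (0 - (-2)) = -1

-1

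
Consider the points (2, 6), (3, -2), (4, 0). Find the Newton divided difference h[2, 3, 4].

5

h[2,3] = (-2 - 6) / (3 - 2) = -8
h[3,4] = (0 - (-2)) / (4 - 3) = 2
h[2,3,4] = (2 - (-8)) / (4 - 2) = 5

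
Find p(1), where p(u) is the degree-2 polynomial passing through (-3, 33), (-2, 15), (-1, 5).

9

Using Newton's divided-difference form:
p[-3,-2] = (15 - 33) / (-2 - (-3)) = -18
p[-2,-1] = (5 - 15) / (-1 - (-2)) = -10
p[-3,-2,-1] = (-10 - (-18)) / (-1 - (-3)) = 4
p(1) = 33 + (-18)·(4) + 4·(4)·(3) = 9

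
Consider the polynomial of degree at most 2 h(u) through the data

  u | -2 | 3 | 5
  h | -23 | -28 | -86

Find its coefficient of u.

Build the Lagrange basis polynomials:
L_0(u) = (u - 3)(u - 5) / [35] = (1/35)u^2 - (8/35)u + 3/7
L_1(u) = (u + 2)(u - 5) / [-10] = -(1/10)u^2 + (3/10)u + 1
L_2(u) = (u + 2)(u - 3) / [14] = (1/14)u^2 - (1/14)u - 3/7
h(u) = (-23)·L_0 + (-28)·L_1 + (-86)·L_2
Only the coefficient of u is needed; take it from each L_i and combine:
(-23)·(-8/35) + (-28)·(3/10) + (-86)·(-1/14) = 3

3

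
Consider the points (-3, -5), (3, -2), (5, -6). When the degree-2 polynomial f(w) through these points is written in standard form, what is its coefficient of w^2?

Build the Lagrange basis polynomials:
L_0(w) = (w - 3)(w - 5) / [48] = (1/48)w^2 - (1/6)w + 5/16
L_1(w) = (w + 3)(w - 5) / [-12] = -(1/12)w^2 + (1/6)w + 5/4
L_2(w) = (w + 3)(w - 3) / [16] = (1/16)w^2 - 9/16
f(w) = (-5)·L_0 + (-2)·L_1 + (-6)·L_2
Only the coefficient of w^2 is needed; take it from each L_i and combine:
(-5)·(1/48) + (-2)·(-1/12) + (-6)·(1/16) = -5/16

-5/16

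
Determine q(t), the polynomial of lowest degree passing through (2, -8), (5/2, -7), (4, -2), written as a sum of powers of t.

q(t) = (2/3)t^2 - t - 26/3

Build the Lagrange basis polynomials:
L_0(t) = (t - 5/2)(t - 4) / [1] = t^2 - (13/2)t + 10
L_1(t) = (t - 2)(t - 4) / [-3/4] = -(4/3)t^2 + 8t - 32/3
L_2(t) = (t - 2)(t - 5/2) / [3] = (1/3)t^2 - (3/2)t + 5/3
q(t) = (-8)·L_0 + (-7)·L_1 + (-2)·L_2
  (-8)·L_0(t) = -8t^2 + 52t - 80
  (-7)·L_1(t) = (28/3)t^2 - 56t + 224/3
  (-2)·L_2(t) = -(2/3)t^2 + 3t - 10/3
Adding term by term: (2/3)t^2 - t - 26/3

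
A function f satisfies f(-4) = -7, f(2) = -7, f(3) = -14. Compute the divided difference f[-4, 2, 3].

-1

f[-4,2] = (-7 - (-7)) / (2 - (-4)) = 0
f[2,3] = (-14 - (-7)) / (3 - 2) = -7
f[-4,2,3] = (-7 - 0) / (3 - (-4)) = -1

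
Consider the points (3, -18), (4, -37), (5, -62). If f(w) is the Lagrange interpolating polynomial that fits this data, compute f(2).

-5

L_0(2) = (-2)·(-3)/[(-1)·(-2)] = 3
L_1(2) = (-1)·(-3)/[(1)·(-1)] = -3
L_2(2) = (-1)·(-2)/[(2)·(1)] = 1
Sum: (-18)·(3) + (-37)·(-3) + (-62)·(1) = -5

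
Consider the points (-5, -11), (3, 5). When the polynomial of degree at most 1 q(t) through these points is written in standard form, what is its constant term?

-1

L_0(t) = (t - 3) / [-8] = -(1/8)t + 3/8
L_1(t) = (t + 5) / [8] = (1/8)t + 5/8
q(t) = (-11)·L_0 + 5·L_1
Only the constant term is needed; take it from each L_i and combine:
(-11)·(3/8) + 5·(5/8) = -1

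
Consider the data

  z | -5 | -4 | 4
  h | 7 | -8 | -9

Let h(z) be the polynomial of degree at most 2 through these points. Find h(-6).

911/36

L_0(-6) = (-2)·(-10)/[(-1)·(-9)] = 20/9
L_1(-6) = (-1)·(-10)/[(1)·(-8)] = -5/4
L_2(-6) = (-1)·(-2)/[(9)·(8)] = 1/36
Sum: 7·(20/9) + (-8)·(-5/4) + (-9)·(1/36) = 911/36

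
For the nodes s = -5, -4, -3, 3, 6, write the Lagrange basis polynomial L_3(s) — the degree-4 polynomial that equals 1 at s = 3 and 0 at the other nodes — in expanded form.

L_3(s) = -(1/1008)s^4 - (1/168)s^3 + (25/1008)s^2 + (37/168)s + 5/14

L_3(s) = (s + 5)(s + 4)(s + 3)(s - 6) / [(8)·(7)·(6)·(-3)]
       = (s^4 + 6s^3 - 25s^2 - 222s - 360) / (-1008)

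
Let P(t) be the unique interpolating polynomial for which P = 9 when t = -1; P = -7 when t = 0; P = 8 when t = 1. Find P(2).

54

L_0(2) = (2)·(1)/[(-1)·(-2)] = 1
L_1(2) = (3)·(1)/[(1)·(-1)] = -3
L_2(2) = (3)·(2)/[(2)·(1)] = 3
Sum: 9·(1) + (-7)·(-3) + 8·(3) = 54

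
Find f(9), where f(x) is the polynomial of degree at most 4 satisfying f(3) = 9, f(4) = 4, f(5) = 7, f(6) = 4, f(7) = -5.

L_0(9) = (5)·(4)·(3)·(2)/[(-1)·(-2)·(-3)·(-4)] = 5
L_1(9) = (6)·(4)·(3)·(2)/[(1)·(-1)·(-2)·(-3)] = -24
L_2(9) = (6)·(5)·(3)·(2)/[(2)·(1)·(-1)·(-2)] = 45
L_3(9) = (6)·(5)·(4)·(2)/[(3)·(2)·(1)·(-1)] = -40
L_4(9) = (6)·(5)·(4)·(3)/[(4)·(3)·(2)·(1)] = 15
Sum: 9·(5) + 4·(-24) + 7·(45) + 4·(-40) + (-5)·(15) = 29

29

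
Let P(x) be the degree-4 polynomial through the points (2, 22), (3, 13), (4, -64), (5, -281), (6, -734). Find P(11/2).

Using Newton's divided-difference form:
P[2,3] = (13 - 22) / (3 - 2) = -9
P[3,4] = (-64 - 13) / (4 - 3) = -77
P[4,5] = (-281 - (-64)) / (5 - 4) = -217
P[5,6] = (-734 - (-281)) / (6 - 5) = -453
P[2,3,4] = (-77 - (-9)) / (4 - 2) = -34
P[3,4,5] = (-217 - (-77)) / (5 - 3) = -70
P[4,5,6] = (-453 - (-217)) / (6 - 4) = -118
P[2,3,4,5] = (-70 - (-34)) / (5 - 2) = -12
P[3,4,5,6] = (-118 - (-70)) / (6 - 3) = -16
P[2,3,4,5,6] = (-16 - (-12)) / (6 - 2) = -1
P(11/2) = 22 + (-9)·(7/2) + (-34)·(7/2)·(5/2) + (-12)·(7/2)·(5/2)·(3/2) + (-1)·(7/2)·(5/2)·(3/2)·(1/2) = -7537/16

-7537/16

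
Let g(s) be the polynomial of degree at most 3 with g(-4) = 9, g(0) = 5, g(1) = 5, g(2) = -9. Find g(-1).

L_0(-1) = (-1)·(-2)·(-3)/[(-4)·(-5)·(-6)] = 1/20
L_1(-1) = (3)·(-2)·(-3)/[(4)·(-1)·(-2)] = 9/4
L_2(-1) = (3)·(-1)·(-3)/[(5)·(1)·(-1)] = -9/5
L_3(-1) = (3)·(-1)·(-2)/[(6)·(2)·(1)] = 1/2
Sum: 9·(1/20) + 5·(9/4) + 5·(-9/5) + (-9)·(1/2) = -9/5

-9/5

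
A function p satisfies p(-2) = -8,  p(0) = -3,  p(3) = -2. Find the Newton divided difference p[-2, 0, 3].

-13/30

p[-2,0] = (-3 - (-8)) / (0 - (-2)) = 5/2
p[0,3] = (-2 - (-3)) / (3 - 0) = 1/3
p[-2,0,3] = (1/3 - 5/2) / (3 - (-2)) = -13/30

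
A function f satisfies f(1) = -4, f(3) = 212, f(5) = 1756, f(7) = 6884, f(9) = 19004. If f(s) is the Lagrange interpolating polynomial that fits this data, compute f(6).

3686

Evaluate each Lagrange basis at s = 6:
L_0(6) = (3)·(1)·(-1)·(-3)/[(-2)·(-4)·(-6)·(-8)] = 3/128
L_1(6) = (5)·(1)·(-1)·(-3)/[(2)·(-2)·(-4)·(-6)] = -5/32
L_2(6) = (5)·(3)·(-1)·(-3)/[(4)·(2)·(-2)·(-4)] = 45/64
L_3(6) = (5)·(3)·(1)·(-3)/[(6)·(4)·(2)·(-2)] = 15/32
L_4(6) = (5)·(3)·(1)·(-1)/[(8)·(6)·(4)·(2)] = -5/128
Sum: (-4)·(3/128) + 212·(-5/32) + 1756·(45/64) + 6884·(15/32) + 19004·(-5/128) = 3686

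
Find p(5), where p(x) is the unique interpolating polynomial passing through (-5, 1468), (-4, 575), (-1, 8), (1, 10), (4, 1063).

Evaluate each Lagrange basis at x = 5:
L_0(5) = (9)·(6)·(4)·(1)/[(-1)·(-4)·(-6)·(-9)] = 1
L_1(5) = (10)·(6)·(4)·(1)/[(1)·(-3)·(-5)·(-8)] = -2
L_2(5) = (10)·(9)·(4)·(1)/[(4)·(3)·(-2)·(-5)] = 3
L_3(5) = (10)·(9)·(6)·(1)/[(6)·(5)·(2)·(-3)] = -3
L_4(5) = (10)·(9)·(6)·(4)/[(9)·(8)·(5)·(3)] = 2
Sum: 1468·(1) + 575·(-2) + 8·(3) + 10·(-3) + 1063·(2) = 2438

2438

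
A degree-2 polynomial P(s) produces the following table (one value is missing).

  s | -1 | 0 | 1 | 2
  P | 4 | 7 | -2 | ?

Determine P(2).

-23

The 3 known values determine P uniquely (degree ≤ 2).
Evaluate each Lagrange basis at s = 2:
L_0(2) = (2)·(1)/[(-1)·(-2)] = 1
L_1(2) = (3)·(1)/[(1)·(-1)] = -3
L_2(2) = (3)·(2)/[(2)·(1)] = 3
Sum: 4·(1) + 7·(-3) + (-2)·(3) = -23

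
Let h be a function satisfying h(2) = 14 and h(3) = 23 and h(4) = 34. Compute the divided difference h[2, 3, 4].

h[2,3] = (23 - 14) / (3 - 2) = 9
h[3,4] = (34 - 23) / (4 - 3) = 11
h[2,3,4] = (11 - 9) / (4 - 2) = 1

1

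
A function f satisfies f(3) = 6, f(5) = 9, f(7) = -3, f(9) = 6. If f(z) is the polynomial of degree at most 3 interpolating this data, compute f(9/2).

177/16

Evaluate each Lagrange basis at z = 9/2:
L_0(9/2) = (-1/2)·(-5/2)·(-9/2)/[(-2)·(-4)·(-6)] = 15/128
L_1(9/2) = (3/2)·(-5/2)·(-9/2)/[(2)·(-2)·(-4)] = 135/128
L_2(9/2) = (3/2)·(-1/2)·(-9/2)/[(4)·(2)·(-2)] = -27/128
L_3(9/2) = (3/2)·(-1/2)·(-5/2)/[(6)·(4)·(2)] = 5/128
Sum: 6·(15/128) + 9·(135/128) + (-3)·(-27/128) + 6·(5/128) = 177/16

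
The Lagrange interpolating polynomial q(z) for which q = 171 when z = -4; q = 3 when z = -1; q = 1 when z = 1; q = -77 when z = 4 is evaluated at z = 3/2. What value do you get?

L_0(3/2) = (5/2)·(1/2)·(-5/2)/[(-3)·(-5)·(-8)] = 5/192
L_1(3/2) = (11/2)·(1/2)·(-5/2)/[(3)·(-2)·(-5)] = -11/48
L_2(3/2) = (11/2)·(5/2)·(-5/2)/[(5)·(2)·(-3)] = 55/48
L_3(3/2) = (11/2)·(5/2)·(1/2)/[(8)·(5)·(3)] = 11/192
Sum: 171·(5/192) + 3·(-11/48) + 1·(55/48) + (-77)·(11/192) = 1/2

1/2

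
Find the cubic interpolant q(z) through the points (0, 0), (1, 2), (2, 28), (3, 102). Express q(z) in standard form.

q(z) = 4z^3 - 2z

Build the Lagrange basis polynomials:
L_0(z) = (z - 1)(z - 2)(z - 3) / [-6] = -(1/6)z^3 + z^2 - (11/6)z + 1
L_1(z) = z(z - 2)(z - 3) / [2] = (1/2)z^3 - (5/2)z^2 + 3z
L_2(z) = z(z - 1)(z - 3) / [-2] = -(1/2)z^3 + 2z^2 - (3/2)z
L_3(z) = z(z - 1)(z - 2) / [6] = (1/6)z^3 - (1/2)z^2 + (1/3)z
q(z) = 0·L_0 + 2·L_1 + 28·L_2 + 102·L_3
  0·L_0(z) = 0
  2·L_1(z) = z^3 - 5z^2 + 6z
  28·L_2(z) = -14z^3 + 56z^2 - 42z
  102·L_3(z) = 17z^3 - 51z^2 + 34z
Adding term by term: 4z^3 - 2z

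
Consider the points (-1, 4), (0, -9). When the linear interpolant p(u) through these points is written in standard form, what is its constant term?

L_0(u) = u / [-1] = -u
L_1(u) = (u + 1) / [1] = u + 1
p(u) = 4·L_0 + (-9)·L_1
Only the constant term is needed; take it from each L_i and combine:
4·(0) + (-9)·(1) = -9

-9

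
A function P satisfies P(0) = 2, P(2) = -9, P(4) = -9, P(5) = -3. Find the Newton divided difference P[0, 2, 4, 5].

P[0,2] = (-9 - 2) / (2 - 0) = -11/2
P[2,4] = (-9 - (-9)) / (4 - 2) = 0
P[4,5] = (-3 - (-9)) / (5 - 4) = 6
P[0,2,4] = (0 - (-11/2)) / (4 - 0) = 11/8
P[2,4,5] = (6 - 0) / (5 - 2) = 2
P[0,2,4,5] = (2 - 11/8) / (5 - 0) = 1/8

1/8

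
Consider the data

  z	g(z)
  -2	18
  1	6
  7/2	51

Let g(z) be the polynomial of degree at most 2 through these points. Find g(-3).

L_0(-3) = (-4)·(-13/2)/[(-3)·(-11/2)] = 52/33
L_1(-3) = (-1)·(-13/2)/[(3)·(-5/2)] = -13/15
L_2(-3) = (-1)·(-4)/[(11/2)·(5/2)] = 16/55
Sum: 18·(52/33) + 6·(-13/15) + 51·(16/55) = 38

38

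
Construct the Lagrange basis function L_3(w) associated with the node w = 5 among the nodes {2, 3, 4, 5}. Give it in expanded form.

L_3(w) = (w - 2)(w - 3)(w - 4) / [(3)·(2)·(1)]
       = (w^3 - 9w^2 + 26w - 24) / (6)

L_3(w) = (1/6)w^3 - (3/2)w^2 + (13/3)w - 4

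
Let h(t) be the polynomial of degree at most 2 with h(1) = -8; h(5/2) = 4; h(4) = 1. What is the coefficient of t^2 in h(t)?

Build the Lagrange basis polynomials:
L_0(t) = (t - 5/2)(t - 4) / [9/2] = (2/9)t^2 - (13/9)t + 20/9
L_1(t) = (t - 1)(t - 4) / [-9/4] = -(4/9)t^2 + (20/9)t - 16/9
L_2(t) = (t - 1)(t - 5/2) / [9/2] = (2/9)t^2 - (7/9)t + 5/9
h(t) = (-8)·L_0 + 4·L_1 + 1·L_2
Only the coefficient of t^2 is needed; take it from each L_i and combine:
(-8)·(2/9) + 4·(-4/9) + 1·(2/9) = -10/3

-10/3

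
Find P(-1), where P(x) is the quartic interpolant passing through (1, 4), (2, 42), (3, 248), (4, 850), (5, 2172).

0

Using Newton's divided-difference form:
P[1,2] = (42 - 4) / (2 - 1) = 38
P[2,3] = (248 - 42) / (3 - 2) = 206
P[3,4] = (850 - 248) / (4 - 3) = 602
P[4,5] = (2172 - 850) / (5 - 4) = 1322
P[1,2,3] = (206 - 38) / (3 - 1) = 84
P[2,3,4] = (602 - 206) / (4 - 2) = 198
P[3,4,5] = (1322 - 602) / (5 - 3) = 360
P[1,2,3,4] = (198 - 84) / (4 - 1) = 38
P[2,3,4,5] = (360 - 198) / (5 - 2) = 54
P[1,2,3,4,5] = (54 - 38) / (5 - 1) = 4
P(-1) = 4 + 38·(-2) + 84·(-2)·(-3) + 38·(-2)·(-3)·(-4) + 4·(-2)·(-3)·(-4)·(-5) = 0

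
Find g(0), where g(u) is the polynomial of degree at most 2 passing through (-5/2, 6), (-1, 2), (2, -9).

-11/9

Using Newton's divided-difference form:
g[-5/2,-1] = (2 - 6) / (-1 - (-5/2)) = -8/3
g[-1,2] = (-9 - 2) / (2 - (-1)) = -11/3
g[-5/2,-1,2] = (-11/3 - (-8/3)) / (2 - (-5/2)) = -2/9
g(0) = 6 + (-8/3)·(5/2) + (-2/9)·(5/2)·(1) = -11/9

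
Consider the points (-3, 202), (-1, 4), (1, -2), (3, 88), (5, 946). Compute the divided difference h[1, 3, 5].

96

h[1,3] = (88 - (-2)) / (3 - 1) = 45
h[3,5] = (946 - 88) / (5 - 3) = 429
h[1,3,5] = (429 - 45) / (5 - 1) = 96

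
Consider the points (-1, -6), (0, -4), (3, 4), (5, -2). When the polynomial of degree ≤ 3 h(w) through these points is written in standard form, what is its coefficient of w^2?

L_0(w) = w(w - 3)(w - 5) / [-24] = -(1/24)w^3 + (1/3)w^2 - (5/8)w
L_1(w) = (w + 1)(w - 3)(w - 5) / [15] = (1/15)w^3 - (7/15)w^2 + (7/15)w + 1
L_2(w) = (w + 1)w(w - 5) / [-24] = -(1/24)w^3 + (1/6)w^2 + (5/24)w
L_3(w) = (w + 1)w(w - 3) / [60] = (1/60)w^3 - (1/30)w^2 - (1/20)w
h(w) = (-6)·L_0 + (-4)·L_1 + 4·L_2 + (-2)·L_3
Only the coefficient of w^2 is needed; take it from each L_i and combine:
(-6)·(1/3) + (-4)·(-7/15) + 4·(1/6) + (-2)·(-1/30) = 3/5

3/5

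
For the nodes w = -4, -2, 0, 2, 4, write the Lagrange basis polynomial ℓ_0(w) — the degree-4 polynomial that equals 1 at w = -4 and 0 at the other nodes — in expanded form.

ℓ_0(w) = (1/384)w^4 - (1/96)w^3 - (1/96)w^2 + (1/24)w

ℓ_0(w) = (w + 2)w(w - 2)(w - 4) / [(-2)·(-4)·(-6)·(-8)]
       = (w^4 - 4w^3 - 4w^2 + 16w) / (384)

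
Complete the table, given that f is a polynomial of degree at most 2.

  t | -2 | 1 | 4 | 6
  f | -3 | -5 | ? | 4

-29/20

The 3 known values determine f uniquely (degree ≤ 2).
Evaluate each Lagrange basis at t = 4:
L_0(4) = (3)·(-2)/[(-3)·(-8)] = -1/4
L_1(4) = (6)·(-2)/[(3)·(-5)] = 4/5
L_2(4) = (6)·(3)/[(8)·(5)] = 9/20
Sum: (-3)·(-1/4) + (-5)·(4/5) + 4·(9/20) = -29/20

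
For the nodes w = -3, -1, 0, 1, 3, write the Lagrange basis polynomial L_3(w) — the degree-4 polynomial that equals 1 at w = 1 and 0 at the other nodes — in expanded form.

L_3(w) = (w + 3)(w + 1)w(w - 3) / [(4)·(2)·(1)·(-2)]
       = (w^4 + w^3 - 9w^2 - 9w) / (-16)

L_3(w) = -(1/16)w^4 - (1/16)w^3 + (9/16)w^2 + (9/16)w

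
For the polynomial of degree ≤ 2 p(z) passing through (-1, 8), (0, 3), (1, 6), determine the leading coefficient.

Build the Lagrange basis polynomials:
L_0(z) = z(z - 1) / [2] = (1/2)z^2 - (1/2)z
L_1(z) = (z + 1)(z - 1) / [-1] = -z^2 + 1
L_2(z) = (z + 1)z / [2] = (1/2)z^2 + (1/2)z
p(z) = 8·L_0 + 3·L_1 + 6·L_2
Only the coefficient of z^2 is needed; take it from each L_i and combine:
8·(1/2) + 3·(-1) + 6·(1/2) = 4

4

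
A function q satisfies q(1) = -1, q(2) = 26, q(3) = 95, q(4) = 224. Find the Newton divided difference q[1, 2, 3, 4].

3

q[1,2] = (26 - (-1)) / (2 - 1) = 27
q[2,3] = (95 - 26) / (3 - 2) = 69
q[3,4] = (224 - 95) / (4 - 3) = 129
q[1,2,3] = (69 - 27) / (3 - 1) = 21
q[2,3,4] = (129 - 69) / (4 - 2) = 30
q[1,2,3,4] = (30 - 21) / (4 - 1) = 3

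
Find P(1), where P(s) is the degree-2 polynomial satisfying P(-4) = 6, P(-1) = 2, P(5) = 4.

Evaluate each Lagrange basis at s = 1:
L_0(1) = (2)·(-4)/[(-3)·(-9)] = -8/27
L_1(1) = (5)·(-4)/[(3)·(-6)] = 10/9
L_2(1) = (5)·(2)/[(9)·(6)] = 5/27
Sum: 6·(-8/27) + 2·(10/9) + 4·(5/27) = 32/27

32/27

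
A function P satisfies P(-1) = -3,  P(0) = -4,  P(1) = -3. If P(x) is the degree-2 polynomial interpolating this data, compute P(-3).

Evaluate each Lagrange basis at x = -3:
L_0(-3) = (-3)·(-4)/[(-1)·(-2)] = 6
L_1(-3) = (-2)·(-4)/[(1)·(-1)] = -8
L_2(-3) = (-2)·(-3)/[(2)·(1)] = 3
Sum: (-3)·(6) + (-4)·(-8) + (-3)·(3) = 5

5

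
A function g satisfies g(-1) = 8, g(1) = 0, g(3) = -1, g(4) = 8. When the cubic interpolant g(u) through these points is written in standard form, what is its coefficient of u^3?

The leading coefficient equals the top divided difference g[-1,1,3,4].
g[-1,1] = (0 - 8) / (1 - (-1)) = -4
g[1,3] = (-1 - 0) / (3 - 1) = -1/2
g[3,4] = (8 - (-1)) / (4 - 3) = 9
g[-1,1,3] = (-1/2 - (-4)) / (3 - (-1)) = 7/8
g[1,3,4] = (9 - (-1/2)) / (4 - 1) = 19/6
g[-1,1,3,4] = (19/6 - 7/8) / (4 - (-1)) = 11/24

11/24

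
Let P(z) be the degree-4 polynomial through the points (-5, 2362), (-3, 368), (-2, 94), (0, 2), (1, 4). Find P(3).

194

Evaluate each Lagrange basis at z = 3:
L_0(3) = (6)·(5)·(3)·(2)/[(-2)·(-3)·(-5)·(-6)] = 1
L_1(3) = (8)·(5)·(3)·(2)/[(2)·(-1)·(-3)·(-4)] = -10
L_2(3) = (8)·(6)·(3)·(2)/[(3)·(1)·(-2)·(-3)] = 16
L_3(3) = (8)·(6)·(5)·(2)/[(5)·(3)·(2)·(-1)] = -16
L_4(3) = (8)·(6)·(5)·(3)/[(6)·(4)·(3)·(1)] = 10
Sum: 2362·(1) + 368·(-10) + 94·(16) + 2·(-16) + 4·(10) = 194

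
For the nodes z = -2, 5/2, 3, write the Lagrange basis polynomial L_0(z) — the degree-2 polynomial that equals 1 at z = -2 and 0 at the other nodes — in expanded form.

L_0(z) = (2/45)z^2 - (11/45)z + 1/3

L_0(z) = (z - 5/2)(z - 3) / [(-9/2)·(-5)]
       = (z^2 - (11/2)z + 15/2) / (45/2)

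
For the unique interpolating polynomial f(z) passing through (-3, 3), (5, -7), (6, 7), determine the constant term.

Build the Lagrange basis polynomials:
L_0(z) = (z - 5)(z - 6) / [72] = (1/72)z^2 - (11/72)z + 5/12
L_1(z) = (z + 3)(z - 6) / [-8] = -(1/8)z^2 + (3/8)z + 9/4
L_2(z) = (z + 3)(z - 5) / [9] = (1/9)z^2 - (2/9)z - 5/3
f(z) = 3·L_0 + (-7)·L_1 + 7·L_2
Only the constant term is needed; take it from each L_i and combine:
3·(5/12) + (-7)·(9/4) + 7·(-5/3) = -157/6

-157/6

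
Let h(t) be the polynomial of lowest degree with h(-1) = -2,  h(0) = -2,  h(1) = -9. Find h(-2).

-9

Evaluate each Lagrange basis at t = -2:
L_0(-2) = (-2)·(-3)/[(-1)·(-2)] = 3
L_1(-2) = (-1)·(-3)/[(1)·(-1)] = -3
L_2(-2) = (-1)·(-2)/[(2)·(1)] = 1
Sum: (-2)·(3) + (-2)·(-3) + (-9)·(1) = -9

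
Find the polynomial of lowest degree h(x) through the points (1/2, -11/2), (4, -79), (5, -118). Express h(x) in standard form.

h(x) = -4x^2 - 3x - 3

Build the Lagrange basis polynomials:
L_0(x) = (x - 4)(x - 5) / [63/4] = (4/63)x^2 - (4/7)x + 80/63
L_1(x) = (x - 1/2)(x - 5) / [-7/2] = -(2/7)x^2 + (11/7)x - 5/7
L_2(x) = (x - 1/2)(x - 4) / [9/2] = (2/9)x^2 - x + 4/9
h(x) = (-11/2)·L_0 + (-79)·L_1 + (-118)·L_2
  (-11/2)·L_0(x) = -(22/63)x^2 + (22/7)x - 440/63
  (-79)·L_1(x) = (158/7)x^2 - (869/7)x + 395/7
  (-118)·L_2(x) = -(236/9)x^2 + 118x - 472/9
Adding term by term: -4x^2 - 3x - 3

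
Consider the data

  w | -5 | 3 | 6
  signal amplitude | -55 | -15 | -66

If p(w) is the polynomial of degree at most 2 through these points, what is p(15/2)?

Evaluate each Lagrange basis at w = 15/2:
L_0(15/2) = (9/2)·(3/2)/[(-8)·(-11)] = 27/352
L_1(15/2) = (25/2)·(3/2)/[(8)·(-3)] = -25/32
L_2(15/2) = (25/2)·(9/2)/[(11)·(3)] = 75/44
Sum: (-55)·(27/352) + (-15)·(-25/32) + (-66)·(75/44) = -105

-105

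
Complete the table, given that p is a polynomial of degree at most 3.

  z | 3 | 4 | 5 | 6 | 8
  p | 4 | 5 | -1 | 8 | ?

The 4 known values determine p uniquely (degree ≤ 3).
L_0(8) = (4)·(3)·(2)/[(-1)·(-2)·(-3)] = -4
L_1(8) = (5)·(3)·(2)/[(1)·(-1)·(-2)] = 15
L_2(8) = (5)·(4)·(2)/[(2)·(1)·(-1)] = -20
L_3(8) = (5)·(4)·(3)/[(3)·(2)·(1)] = 10
Sum: 4·(-4) + 5·(15) + (-1)·(-20) + 8·(10) = 159

159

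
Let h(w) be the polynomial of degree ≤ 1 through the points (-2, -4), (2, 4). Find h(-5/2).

L_0(-5/2) = (-9/2)/[(-4)] = 9/8
L_1(-5/2) = (-1/2)/[(4)] = -1/8
Sum: (-4)·(9/8) + 4·(-1/8) = -5

-5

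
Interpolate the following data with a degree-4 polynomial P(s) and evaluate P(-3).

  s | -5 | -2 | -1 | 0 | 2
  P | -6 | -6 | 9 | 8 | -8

-411/14

Using Newton's divided-difference form:
P[-5,-2] = (-6 - (-6)) / (-2 - (-5)) = 0
P[-2,-1] = (9 - (-6)) / (-1 - (-2)) = 15
P[-1,0] = (8 - 9) / (0 - (-1)) = -1
P[0,2] = (-8 - 8) / (2 - 0) = -8
P[-5,-2,-1] = (15 - 0) / (-1 - (-5)) = 15/4
P[-2,-1,0] = (-1 - 15) / (0 - (-2)) = -8
P[-1,0,2] = (-8 - (-1)) / (2 - (-1)) = -7/3
P[-5,-2,-1,0] = (-8 - 15/4) / (0 - (-5)) = -47/20
P[-2,-1,0,2] = (-7/3 - (-8)) / (2 - (-2)) = 17/12
P[-5,-2,-1,0,2] = (17/12 - (-47/20)) / (2 - (-5)) = 113/210
P(-3) = -6 + 0·(2) + (15/4)·(2)·(-1) + (-47/20)·(2)·(-1)·(-2) + (113/210)·(2)·(-1)·(-2)·(-3) = -411/14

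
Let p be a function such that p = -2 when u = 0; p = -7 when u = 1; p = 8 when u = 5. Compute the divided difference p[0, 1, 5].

p[0,1] = (-7 - (-2)) / (1 - 0) = -5
p[1,5] = (8 - (-7)) / (5 - 1) = 15/4
p[0,1,5] = (15/4 - (-5)) / (5 - 0) = 7/4

7/4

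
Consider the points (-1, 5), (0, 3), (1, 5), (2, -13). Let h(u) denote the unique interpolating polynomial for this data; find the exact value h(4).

L_0(4) = (4)·(3)·(2)/[(-1)·(-2)·(-3)] = -4
L_1(4) = (5)·(3)·(2)/[(1)·(-1)·(-2)] = 15
L_2(4) = (5)·(4)·(2)/[(2)·(1)·(-1)] = -20
L_3(4) = (5)·(4)·(3)/[(3)·(2)·(1)] = 10
Sum: 5·(-4) + 3·(15) + 5·(-20) + (-13)·(10) = -205

-205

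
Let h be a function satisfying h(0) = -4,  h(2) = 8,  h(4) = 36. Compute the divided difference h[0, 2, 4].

h[0,2] = (8 - (-4)) / (2 - 0) = 6
h[2,4] = (36 - 8) / (4 - 2) = 14
h[0,2,4] = (14 - 6) / (4 - 0) = 2

2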